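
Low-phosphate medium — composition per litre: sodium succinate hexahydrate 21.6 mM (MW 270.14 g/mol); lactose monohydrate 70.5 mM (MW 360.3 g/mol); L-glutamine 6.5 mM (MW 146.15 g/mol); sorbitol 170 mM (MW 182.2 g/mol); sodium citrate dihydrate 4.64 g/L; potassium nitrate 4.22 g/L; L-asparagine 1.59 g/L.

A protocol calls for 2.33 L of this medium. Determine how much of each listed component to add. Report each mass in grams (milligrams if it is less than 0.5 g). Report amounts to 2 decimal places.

sodium succinate hexahydrate 13.60 g; lactose monohydrate 59.18 g; L-glutamine 2.21 g; sorbitol 72.17 g; sodium citrate dihydrate 10.81 g; potassium nitrate 9.83 g; L-asparagine 3.70 g

Working volume: 2.33 L.
sodium succinate hexahydrate: 21.6 mmol/L × 270.14 g/mol × 2.33 L ÷ 1000 = 13.60 g
lactose monohydrate: 70.5 mmol/L × 360.3 g/mol × 2.33 L ÷ 1000 = 59.18 g
L-glutamine: 6.5 mmol/L × 146.15 g/mol × 2.33 L ÷ 1000 = 2.21 g
sorbitol: 170 mmol/L × 182.2 g/mol × 2.33 L ÷ 1000 = 72.17 g
sodium citrate dihydrate: 4.64 g/L × 2.33 L = 10.81 g
potassium nitrate: 4.22 g/L × 2.33 L = 9.83 g
L-asparagine: 1.59 g/L × 2.33 L = 3.70 g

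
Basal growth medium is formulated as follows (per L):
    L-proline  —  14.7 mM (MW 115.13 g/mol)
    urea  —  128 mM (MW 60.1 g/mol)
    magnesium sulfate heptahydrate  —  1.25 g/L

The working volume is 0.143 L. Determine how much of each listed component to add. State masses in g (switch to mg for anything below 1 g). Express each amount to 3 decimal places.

L-proline 242.015 mg; urea 1.100 g; magnesium sulfate heptahydrate 178.750 mg

Working volume: 0.143 L.
L-proline: 14.7 mmol/L × 115.13 mg/mmol × 0.143 L = 242.015 mg
urea: 128 mmol/L × 60.1 g/mol × 0.143 L ÷ 1000 = 1.100 g
magnesium sulfate heptahydrate: 1.25 g/L × 0.143 L = 0.17875 g = 178.750 mg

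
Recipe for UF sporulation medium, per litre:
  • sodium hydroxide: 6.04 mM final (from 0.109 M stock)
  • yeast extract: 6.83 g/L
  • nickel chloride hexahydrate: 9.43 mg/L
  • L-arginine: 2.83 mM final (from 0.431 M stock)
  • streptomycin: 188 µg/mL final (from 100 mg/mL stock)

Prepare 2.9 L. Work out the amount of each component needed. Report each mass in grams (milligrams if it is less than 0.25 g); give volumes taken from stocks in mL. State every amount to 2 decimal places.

sodium hydroxide 160.70 mL; yeast extract 19.81 g; nickel chloride hexahydrate 27.35 mg; L-arginine 19.04 mL; streptomycin 5.45 mL

Working volume: 2.9 L.
sodium hydroxide: V = C2·V2/C1 = 6.04 mM × 2900 mL ÷ 109 mM = 160.70 mL
yeast extract: 6.83 g/L × 2.9 L = 19.81 g
nickel chloride hexahydrate: 9.43 mg/L × 2.9 L = 27.35 mg
L-arginine: C1V1 = C2V2 → 2.83 mM × 2900 mL ÷ 431 mM = 19.04 mL
streptomycin: C1V1 = C2V2 → 188 µg/mL × 2900 mL ÷ 100000 µg/mL = 5.45 mL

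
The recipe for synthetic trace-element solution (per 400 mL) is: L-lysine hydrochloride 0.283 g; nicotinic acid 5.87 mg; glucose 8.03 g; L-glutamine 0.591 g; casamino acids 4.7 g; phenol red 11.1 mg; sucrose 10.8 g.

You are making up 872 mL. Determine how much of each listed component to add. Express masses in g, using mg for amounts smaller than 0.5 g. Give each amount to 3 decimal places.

L-lysine hydrochloride 0.617 g; nicotinic acid 12.797 mg; glucose 17.505 g; L-glutamine 1.288 g; casamino acids 10.246 g; phenol red 24.198 mg; sucrose 23.544 g

Ratio of target to recipe volume: 872 / 400 = 2.18.
L-lysine hydrochloride: 0.283 g × (872 mL / 400 mL) = 0.617 g
nicotinic acid: 5.87 mg × (872 mL / 400 mL) = 12.797 mg
glucose: 8.03 g × (872 mL / 400 mL) = 17.505 g
L-glutamine: 0.591 g × (872 mL / 400 mL) = 1.288 g
casamino acids: 4.7 g × (872 mL / 400 mL) = 10.246 g
phenol red: 11.1 mg × (872 mL / 400 mL) = 24.198 mg
sucrose: 10.8 g × (872 mL / 400 mL) = 23.544 g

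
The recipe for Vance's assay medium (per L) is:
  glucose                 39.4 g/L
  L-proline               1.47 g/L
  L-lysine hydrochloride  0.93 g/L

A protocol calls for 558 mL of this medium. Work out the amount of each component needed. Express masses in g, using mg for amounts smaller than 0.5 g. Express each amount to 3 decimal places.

Scale factor relative to 1 L: 0.558.
glucose: 39.4 g/L × 0.558 L = 21.985 g
L-proline: 1.47 g/L × 0.558 L = 0.820 g
L-lysine hydrochloride: 0.93 g/L × 0.558 L = 0.519 g

glucose 21.985 g; L-proline 0.820 g; L-lysine hydrochloride 0.519 g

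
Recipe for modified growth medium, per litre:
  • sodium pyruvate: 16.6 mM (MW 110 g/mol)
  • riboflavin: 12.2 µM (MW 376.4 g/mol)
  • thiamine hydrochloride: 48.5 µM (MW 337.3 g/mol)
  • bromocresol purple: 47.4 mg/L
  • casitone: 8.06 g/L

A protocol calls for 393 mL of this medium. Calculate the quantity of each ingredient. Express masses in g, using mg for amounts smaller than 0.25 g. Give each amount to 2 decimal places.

sodium pyruvate 0.72 g; riboflavin 1.80 mg; thiamine hydrochloride 6.43 mg; bromocresol purple 18.63 mg; casitone 3.17 g

Scale factor relative to 1 L: 0.393.
sodium pyruvate: 16.6 mmol/L × 110 g/mol × 0.393 L ÷ 1000 = 0.72 g
riboflavin: 12.2 µmol/L × 376.4 g/mol × 0.393 L ÷ 1000 = 1.80 mg
thiamine hydrochloride: 48.5 µmol/L × 337.3 g/mol × 0.393 L ÷ 1000 = 6.43 mg
bromocresol purple: 47.4 mg/L × 0.393 L = 18.63 mg
casitone: 8.06 g/L × 0.393 L = 3.17 g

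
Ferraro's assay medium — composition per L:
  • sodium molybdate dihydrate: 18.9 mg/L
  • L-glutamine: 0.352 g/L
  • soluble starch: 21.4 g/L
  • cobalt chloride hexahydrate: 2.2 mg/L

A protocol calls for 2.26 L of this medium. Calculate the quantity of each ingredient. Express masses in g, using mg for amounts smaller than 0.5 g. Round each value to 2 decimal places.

Working volume: 2.26 L.
sodium molybdate dihydrate: 18.9 mg/L × 2.26 L = 42.71 mg
L-glutamine: 0.352 g/L × 2.26 L = 0.80 g
soluble starch: 21.4 g/L × 2.26 L = 48.36 g
cobalt chloride hexahydrate: 2.2 mg/L × 2.26 L = 4.97 mg

sodium molybdate dihydrate 42.71 mg; L-glutamine 0.80 g; soluble starch 48.36 g; cobalt chloride hexahydrate 4.97 mg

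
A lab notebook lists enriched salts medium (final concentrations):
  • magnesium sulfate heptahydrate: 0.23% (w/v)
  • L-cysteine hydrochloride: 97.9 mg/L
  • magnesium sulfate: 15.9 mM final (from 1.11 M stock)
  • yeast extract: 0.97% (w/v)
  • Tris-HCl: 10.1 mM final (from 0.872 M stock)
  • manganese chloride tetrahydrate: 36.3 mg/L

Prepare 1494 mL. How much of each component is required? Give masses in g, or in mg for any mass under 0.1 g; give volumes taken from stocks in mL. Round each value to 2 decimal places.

magnesium sulfate heptahydrate 3.44 g; L-cysteine hydrochloride 0.15 g; magnesium sulfate 21.40 mL; yeast extract 14.49 g; Tris-HCl 17.30 mL; manganese chloride tetrahydrate 54.23 mg

Scale factor relative to 1 L: 1.494.
magnesium sulfate heptahydrate: 0.23 g per 100 mL × 1494 mL ÷ 100 = 3.44 g
L-cysteine hydrochloride: 97.9 mg/L × 1.494 L = 146.263 mg = 0.15 g
magnesium sulfate: C1V1 = C2V2 → 15.9 mM × 1494 mL ÷ 1110 mM = 21.40 mL
yeast extract: 0.97% w/v = 9.7 g/L → 9.7 × 1.494 L = 14.49 g
Tris-HCl: C1V1 = C2V2 → 10.1 mM × 1494 mL ÷ 872 mM = 17.30 mL
manganese chloride tetrahydrate: 36.3 mg/L × 1.494 L = 54.23 mg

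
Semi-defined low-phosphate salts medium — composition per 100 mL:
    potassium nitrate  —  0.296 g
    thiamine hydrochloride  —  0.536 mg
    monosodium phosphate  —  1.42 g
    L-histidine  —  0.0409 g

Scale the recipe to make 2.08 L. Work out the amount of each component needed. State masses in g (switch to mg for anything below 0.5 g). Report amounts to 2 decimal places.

Ratio of target to recipe volume: 2080 / 100 = 20.8.
potassium nitrate: 0.296 g × (2080 mL / 100 mL) = 6.16 g
thiamine hydrochloride: 0.536 mg × (2080 mL / 100 mL) = 11.15 mg
monosodium phosphate: 1.42 g × (2080 mL / 100 mL) = 29.54 g
L-histidine: 0.0409 g × (2080 mL / 100 mL) = 0.85 g

potassium nitrate 6.16 g; thiamine hydrochloride 11.15 mg; monosodium phosphate 29.54 g; L-histidine 0.85 g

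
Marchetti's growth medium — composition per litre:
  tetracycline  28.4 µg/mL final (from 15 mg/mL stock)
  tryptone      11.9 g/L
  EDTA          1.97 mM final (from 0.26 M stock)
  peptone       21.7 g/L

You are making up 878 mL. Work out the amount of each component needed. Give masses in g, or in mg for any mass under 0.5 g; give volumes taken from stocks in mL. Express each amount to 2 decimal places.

tetracycline 1.66 mL; tryptone 10.45 g; EDTA 6.65 mL; peptone 19.05 g

Target volume = 878 mL = 0.878 L.
tetracycline: V = C2·V2/C1 = 28.4 µg/mL × 878 mL ÷ 15000 µg/mL = 1.66 mL
tryptone: 11.9 g/L × 0.878 L = 10.45 g
EDTA: V = C2·V2/C1 = 1.97 mM × 878 mL ÷ 260 mM = 6.65 mL
peptone: 21.7 g/L × 0.878 L = 19.05 g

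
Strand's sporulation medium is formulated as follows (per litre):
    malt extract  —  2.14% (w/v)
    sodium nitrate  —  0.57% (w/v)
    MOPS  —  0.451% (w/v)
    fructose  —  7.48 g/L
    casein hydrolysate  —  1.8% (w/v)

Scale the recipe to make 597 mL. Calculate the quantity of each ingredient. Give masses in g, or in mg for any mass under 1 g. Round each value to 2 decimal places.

Scale factor relative to 1 L: 0.597.
malt extract: 2.14 g per 100 mL × 597 mL ÷ 100 = 12.78 g
sodium nitrate: 0.57% w/v = 5.7 g/L → 5.7 × 0.597 L = 3.40 g
MOPS: 0.451 g per 100 mL × 597 mL ÷ 100 = 2.69 g
fructose: 7.48 g/L × 0.597 L = 4.47 g
casein hydrolysate: 1.8 g per 100 mL × 597 mL ÷ 100 = 10.75 g

malt extract 12.78 g; sodium nitrate 3.40 g; MOPS 2.69 g; fructose 4.47 g; casein hydrolysate 10.75 g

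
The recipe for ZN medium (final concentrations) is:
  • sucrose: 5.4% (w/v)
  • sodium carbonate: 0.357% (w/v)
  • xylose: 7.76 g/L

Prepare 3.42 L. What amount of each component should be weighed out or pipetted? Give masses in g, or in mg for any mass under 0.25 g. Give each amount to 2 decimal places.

sucrose 184.68 g; sodium carbonate 12.21 g; xylose 26.54 g

Working volume: 3.42 L.
sucrose: 5.4% w/v = 54 g/L → 54 × 3.42 L = 184.68 g
sodium carbonate: 0.357 g per 100 mL × 3420 mL ÷ 100 = 12.21 g
xylose: 7.76 g/L × 3.42 L = 26.54 g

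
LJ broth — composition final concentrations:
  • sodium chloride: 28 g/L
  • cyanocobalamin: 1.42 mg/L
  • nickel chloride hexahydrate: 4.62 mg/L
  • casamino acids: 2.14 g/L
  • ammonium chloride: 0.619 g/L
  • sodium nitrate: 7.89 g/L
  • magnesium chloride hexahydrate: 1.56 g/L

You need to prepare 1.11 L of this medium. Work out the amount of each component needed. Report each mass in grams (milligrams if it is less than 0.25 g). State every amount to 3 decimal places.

sodium chloride 31.080 g; cyanocobalamin 1.576 mg; nickel chloride hexahydrate 5.128 mg; casamino acids 2.375 g; ammonium chloride 0.687 g; sodium nitrate 8.758 g; magnesium chloride hexahydrate 1.732 g

Scale factor relative to 1 L: 1.11.
sodium chloride: 28 g/L × 1.11 L = 31.080 g
cyanocobalamin: 1.42 mg/L × 1.11 L = 1.576 mg
nickel chloride hexahydrate: 4.62 mg/L × 1.11 L = 5.128 mg
casamino acids: 2.14 g/L × 1.11 L = 2.375 g
ammonium chloride: 0.619 g/L × 1.11 L = 0.687 g
sodium nitrate: 7.89 g/L × 1.11 L = 8.758 g
magnesium chloride hexahydrate: 1.56 g/L × 1.11 L = 1.732 g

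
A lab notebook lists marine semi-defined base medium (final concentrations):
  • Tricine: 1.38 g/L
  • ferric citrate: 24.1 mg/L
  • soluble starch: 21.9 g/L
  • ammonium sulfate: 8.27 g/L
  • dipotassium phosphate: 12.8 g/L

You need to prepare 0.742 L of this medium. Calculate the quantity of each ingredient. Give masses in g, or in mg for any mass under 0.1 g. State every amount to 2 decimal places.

Tricine 1.02 g; ferric citrate 17.88 mg; soluble starch 16.25 g; ammonium sulfate 6.14 g; dipotassium phosphate 9.50 g

Scale factor relative to 1 L: 0.742.
Tricine: 1.38 g/L × 0.742 L = 1.02 g
ferric citrate: 24.1 mg/L × 0.742 L = 17.88 mg
soluble starch: 21.9 g/L × 0.742 L = 16.25 g
ammonium sulfate: 8.27 g/L × 0.742 L = 6.14 g
dipotassium phosphate: 12.8 g/L × 0.742 L = 9.50 g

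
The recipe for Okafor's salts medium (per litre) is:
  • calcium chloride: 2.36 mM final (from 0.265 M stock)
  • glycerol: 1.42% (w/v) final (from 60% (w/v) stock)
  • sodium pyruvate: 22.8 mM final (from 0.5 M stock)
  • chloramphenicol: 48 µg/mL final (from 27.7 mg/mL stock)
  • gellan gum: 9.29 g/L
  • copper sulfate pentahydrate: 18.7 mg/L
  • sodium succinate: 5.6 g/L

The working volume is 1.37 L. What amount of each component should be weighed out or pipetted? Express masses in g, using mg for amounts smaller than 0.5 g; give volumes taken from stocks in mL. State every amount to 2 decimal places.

Working volume: 1.37 L.
calcium chloride: V = C2·V2/C1 = 2.36 mM × 1370 mL ÷ 265 mM = 12.20 mL
glycerol: V = C2·V2/C1 = 1.42% ÷ 60% × 1370 mL = 32.42 mL
sodium pyruvate: V = C2·V2/C1 = 22.8 mM × 1370 mL ÷ 500 mM = 62.47 mL
chloramphenicol: C1V1 = C2V2 → 48 µg/mL × 1370 mL ÷ 27700 µg/mL = 2.37 mL
gellan gum: 9.29 g/L × 1.37 L = 12.73 g
copper sulfate pentahydrate: 18.7 mg/L × 1.37 L = 25.62 mg
sodium succinate: 5.6 g/L × 1.37 L = 7.67 g

calcium chloride 12.20 mL; glycerol 32.42 mL; sodium pyruvate 62.47 mL; chloramphenicol 2.37 mL; gellan gum 12.73 g; copper sulfate pentahydrate 25.62 mg; sodium succinate 7.67 g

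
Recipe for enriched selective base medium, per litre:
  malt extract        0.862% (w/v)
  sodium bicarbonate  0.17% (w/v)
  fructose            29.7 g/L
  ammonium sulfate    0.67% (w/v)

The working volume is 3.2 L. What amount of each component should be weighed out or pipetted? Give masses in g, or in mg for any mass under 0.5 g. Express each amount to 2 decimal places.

malt extract 27.58 g; sodium bicarbonate 5.44 g; fructose 95.04 g; ammonium sulfate 21.44 g

Working volume: 3.2 L.
malt extract: 0.862 g per 100 mL × 3200 mL ÷ 100 = 27.58 g
sodium bicarbonate: 0.17% w/v = 1.7 g/L → 1.7 × 3.2 L = 5.44 g
fructose: 29.7 g/L × 3.2 L = 95.04 g
ammonium sulfate: 0.67% w/v = 6.7 g/L → 6.7 × 3.2 L = 21.44 g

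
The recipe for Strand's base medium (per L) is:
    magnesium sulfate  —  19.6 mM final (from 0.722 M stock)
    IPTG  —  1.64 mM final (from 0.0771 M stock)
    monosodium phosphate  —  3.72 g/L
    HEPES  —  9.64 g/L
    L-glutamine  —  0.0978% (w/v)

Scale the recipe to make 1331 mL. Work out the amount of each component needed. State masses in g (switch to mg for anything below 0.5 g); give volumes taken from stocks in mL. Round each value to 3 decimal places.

magnesium sulfate 36.132 mL; IPTG 28.312 mL; monosodium phosphate 4.951 g; HEPES 12.831 g; L-glutamine 1.302 g

Target volume = 1331 mL = 1.331 L.
magnesium sulfate: V = C2·V2/C1 = 19.6 mM × 1331 mL ÷ 722 mM = 36.132 mL
IPTG: dilute stock: 1.64 mM × 1331 mL ÷ 77.1 mM = 28.312 mL
monosodium phosphate: 3.72 g/L × 1.331 L = 4.951 g
HEPES: 9.64 g/L × 1.331 L = 12.831 g
L-glutamine: 0.0978 g per 100 mL × 1331 mL ÷ 100 = 1.302 g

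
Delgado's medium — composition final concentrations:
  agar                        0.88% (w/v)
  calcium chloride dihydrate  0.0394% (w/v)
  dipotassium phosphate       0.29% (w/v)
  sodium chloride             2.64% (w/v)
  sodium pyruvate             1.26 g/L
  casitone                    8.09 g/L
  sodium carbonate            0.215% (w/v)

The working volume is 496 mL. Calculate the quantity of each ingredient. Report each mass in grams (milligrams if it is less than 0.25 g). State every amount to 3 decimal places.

agar 4.365 g; calcium chloride dihydrate 195.424 mg; dipotassium phosphate 1.438 g; sodium chloride 13.094 g; sodium pyruvate 0.625 g; casitone 4.013 g; sodium carbonate 1.066 g

Scale factor relative to 1 L: 0.496.
agar: 0.88 g per 100 mL × 496 mL ÷ 100 = 4.365 g
calcium chloride dihydrate: 0.0394% w/v = 0.394 g/L → 0.394 × 0.496 L = 0.195424 g = 195.424 mg
dipotassium phosphate: 0.29% w/v = 2.9 g/L → 2.9 × 0.496 L = 1.438 g
sodium chloride: 2.64% w/v = 26.4 g/L → 26.4 × 0.496 L = 13.094 g
sodium pyruvate: 1.26 g/L × 0.496 L = 0.625 g
casitone: 8.09 g/L × 0.496 L = 4.013 g
sodium carbonate: 0.215 g per 100 mL × 496 mL ÷ 100 = 1.066 g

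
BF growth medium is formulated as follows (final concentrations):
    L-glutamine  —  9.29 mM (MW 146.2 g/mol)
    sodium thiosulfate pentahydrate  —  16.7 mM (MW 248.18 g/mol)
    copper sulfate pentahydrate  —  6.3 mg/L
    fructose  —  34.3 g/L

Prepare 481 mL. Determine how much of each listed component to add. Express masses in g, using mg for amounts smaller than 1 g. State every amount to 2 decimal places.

Working volume: 481 mL = 0.481 L.
L-glutamine: 9.29 mmol/L × 146.2 mg/mmol × 0.481 L = 653.29 mg
sodium thiosulfate pentahydrate: 16.7 mmol/L × 248.18 g/mol × 0.481 L ÷ 1000 = 1.99 g
copper sulfate pentahydrate: 6.3 mg/L × 0.481 L = 3.03 mg
fructose: 34.3 g/L × 0.481 L = 16.50 g

L-glutamine 653.29 mg; sodium thiosulfate pentahydrate 1.99 g; copper sulfate pentahydrate 3.03 mg; fructose 16.50 g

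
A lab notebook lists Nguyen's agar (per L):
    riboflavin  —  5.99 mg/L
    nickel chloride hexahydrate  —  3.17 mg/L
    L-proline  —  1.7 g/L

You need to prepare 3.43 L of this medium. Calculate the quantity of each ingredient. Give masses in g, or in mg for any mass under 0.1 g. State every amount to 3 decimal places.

riboflavin 20.546 mg; nickel chloride hexahydrate 10.873 mg; L-proline 5.831 g

Scale factor relative to 1 L: 3.43.
riboflavin: 5.99 mg/L × 3.43 L = 20.546 mg
nickel chloride hexahydrate: 3.17 mg/L × 3.43 L = 10.873 mg
L-proline: 1.7 g/L × 3.43 L = 5.831 g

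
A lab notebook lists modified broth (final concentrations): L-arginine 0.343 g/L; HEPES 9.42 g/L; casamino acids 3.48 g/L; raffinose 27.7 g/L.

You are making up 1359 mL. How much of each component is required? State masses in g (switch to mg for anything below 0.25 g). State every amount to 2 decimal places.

Target volume = 1359 mL = 1.359 L.
L-arginine: 0.343 g/L × 1.359 L = 0.47 g
HEPES: 9.42 g/L × 1.359 L = 12.80 g
casamino acids: 3.48 g/L × 1.359 L = 4.73 g
raffinose: 27.7 g/L × 1.359 L = 37.64 g

L-arginine 0.47 g; HEPES 12.80 g; casamino acids 4.73 g; raffinose 37.64 g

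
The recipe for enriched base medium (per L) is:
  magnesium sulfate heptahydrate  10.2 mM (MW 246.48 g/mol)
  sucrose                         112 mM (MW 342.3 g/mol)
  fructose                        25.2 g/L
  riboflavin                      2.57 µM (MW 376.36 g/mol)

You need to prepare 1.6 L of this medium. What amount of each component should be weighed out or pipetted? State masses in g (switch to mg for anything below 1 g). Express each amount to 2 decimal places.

Working volume: 1.6 L.
magnesium sulfate heptahydrate: 10.2 mmol/L × 246.48 g/mol × 1.6 L ÷ 1000 = 4.02 g
sucrose: 112 mmol/L × 342.3 g/mol × 1.6 L ÷ 1000 = 61.34 g
fructose: 25.2 g/L × 1.6 L = 40.32 g
riboflavin: 2.57 µmol/L × 376.36 g/mol × 1.6 L ÷ 1000 = 1.55 mg

magnesium sulfate heptahydrate 4.02 g; sucrose 61.34 g; fructose 40.32 g; riboflavin 1.55 mg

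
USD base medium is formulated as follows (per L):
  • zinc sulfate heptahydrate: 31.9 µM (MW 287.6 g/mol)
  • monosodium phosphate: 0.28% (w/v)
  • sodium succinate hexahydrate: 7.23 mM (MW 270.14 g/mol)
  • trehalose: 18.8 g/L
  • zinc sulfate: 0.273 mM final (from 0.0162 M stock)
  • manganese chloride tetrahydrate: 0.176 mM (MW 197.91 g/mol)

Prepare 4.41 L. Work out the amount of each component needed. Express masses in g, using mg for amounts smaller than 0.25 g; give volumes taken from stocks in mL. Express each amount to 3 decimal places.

Working volume: 4.41 L.
zinc sulfate heptahydrate: 31.9 µmol/L × 287.6 g/mol × 4.41 L ÷ 1000 = 40.459 mg
monosodium phosphate: 0.28 g per 100 mL × 4410 mL ÷ 100 = 12.348 g
sodium succinate hexahydrate: 7.23 mmol/L × 270.14 g/mol × 4.41 L ÷ 1000 = 8.613 g
trehalose: 18.8 g/L × 4.41 L = 82.908 g
zinc sulfate: V = C2·V2/C1 = 0.273 mM × 4410 mL ÷ 16.2 mM = 74.317 mL
manganese chloride tetrahydrate: 0.176 mmol/L × 197.91 mg/mmol × 4.41 L = 153.610 mg

zinc sulfate heptahydrate 40.459 mg; monosodium phosphate 12.348 g; sodium succinate hexahydrate 8.613 g; trehalose 82.908 g; zinc sulfate 74.317 mL; manganese chloride tetrahydrate 153.610 mg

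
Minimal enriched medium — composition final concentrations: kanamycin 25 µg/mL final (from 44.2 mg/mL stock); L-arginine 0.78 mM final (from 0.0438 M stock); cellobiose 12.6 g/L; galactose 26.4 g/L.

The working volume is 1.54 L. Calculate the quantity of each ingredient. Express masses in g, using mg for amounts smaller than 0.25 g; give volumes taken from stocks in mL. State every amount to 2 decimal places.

kanamycin 0.87 mL; L-arginine 27.42 mL; cellobiose 19.40 g; galactose 40.66 g

Working volume: 1.54 L.
kanamycin: V = C2·V2/C1 = 25 µg/mL × 1540 mL ÷ 44200 µg/mL = 0.87 mL
L-arginine: dilute stock: 0.78 mM × 1540 mL ÷ 43.8 mM = 27.42 mL
cellobiose: 12.6 g/L × 1.54 L = 19.40 g
galactose: 26.4 g/L × 1.54 L = 40.66 g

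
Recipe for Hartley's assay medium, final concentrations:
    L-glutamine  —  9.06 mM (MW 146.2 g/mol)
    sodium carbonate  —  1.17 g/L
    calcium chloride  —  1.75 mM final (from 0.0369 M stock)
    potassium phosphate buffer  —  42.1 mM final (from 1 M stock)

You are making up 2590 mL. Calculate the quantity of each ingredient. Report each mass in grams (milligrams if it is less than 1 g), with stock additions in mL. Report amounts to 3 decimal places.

L-glutamine 3.431 g; sodium carbonate 3.030 g; calcium chloride 122.832 mL; potassium phosphate buffer 109.039 mL

Target volume = 2590 mL = 2.59 L.
L-glutamine: 9.06 mmol/L × 146.2 g/mol × 2.59 L ÷ 1000 = 3.431 g
sodium carbonate: 1.17 g/L × 2.59 L = 3.030 g
calcium chloride: C1V1 = C2V2 → 1.75 mM × 2590 mL ÷ 36.9 mM = 122.832 mL
potassium phosphate buffer: dilute stock: 42.1 mM × 2590 mL ÷ 1000 mM = 109.039 mL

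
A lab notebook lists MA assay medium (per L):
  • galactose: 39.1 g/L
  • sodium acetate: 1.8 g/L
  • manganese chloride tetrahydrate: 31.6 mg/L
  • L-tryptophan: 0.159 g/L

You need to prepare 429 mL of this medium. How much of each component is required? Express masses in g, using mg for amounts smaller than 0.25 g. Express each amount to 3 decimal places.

galactose 16.774 g; sodium acetate 0.772 g; manganese chloride tetrahydrate 13.556 mg; L-tryptophan 68.211 mg

Target volume = 429 mL = 0.429 L.
galactose: 39.1 g/L × 0.429 L = 16.774 g
sodium acetate: 1.8 g/L × 0.429 L = 0.772 g
manganese chloride tetrahydrate: 31.6 mg/L × 0.429 L = 13.556 mg
L-tryptophan: 0.159 g/L × 0.429 L = 0.068211 g = 68.211 mg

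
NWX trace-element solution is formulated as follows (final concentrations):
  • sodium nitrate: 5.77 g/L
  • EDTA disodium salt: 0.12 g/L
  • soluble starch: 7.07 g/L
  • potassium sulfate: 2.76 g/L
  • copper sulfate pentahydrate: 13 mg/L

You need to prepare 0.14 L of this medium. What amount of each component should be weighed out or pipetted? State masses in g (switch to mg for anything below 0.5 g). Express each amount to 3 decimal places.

Scale factor relative to 1 L: 0.14.
sodium nitrate: 5.77 g/L × 0.14 L = 0.808 g
EDTA disodium salt: 0.12 g/L × 0.14 L = 0.0168 g = 16.800 mg
soluble starch: 7.07 g/L × 0.14 L = 0.990 g
potassium sulfate: 2.76 g/L × 0.14 L = 0.3864 g = 386.400 mg
copper sulfate pentahydrate: 13 mg/L × 0.14 L = 1.820 mg

sodium nitrate 0.808 g; EDTA disodium salt 16.800 mg; soluble starch 0.990 g; potassium sulfate 386.400 mg; copper sulfate pentahydrate 1.820 mg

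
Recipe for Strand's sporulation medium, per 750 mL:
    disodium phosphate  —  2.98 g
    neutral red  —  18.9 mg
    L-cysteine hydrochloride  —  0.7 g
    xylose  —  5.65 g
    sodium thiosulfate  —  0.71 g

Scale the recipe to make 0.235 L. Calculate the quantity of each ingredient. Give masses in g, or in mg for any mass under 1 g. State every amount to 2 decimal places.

disodium phosphate 933.73 mg; neutral red 5.92 mg; L-cysteine hydrochloride 219.33 mg; xylose 1.77 g; sodium thiosulfate 222.47 mg

Ratio of target to recipe volume: 235 / 750 = 0.313333.
disodium phosphate: 2.98 g × (235 mL / 750 mL) = 0.933733 g = 933.73 mg
neutral red: 18.9 mg × (235 mL / 750 mL) = 5.92 mg
L-cysteine hydrochloride: 0.7 g × (235 mL / 750 mL) = 0.219333 g = 219.33 mg
xylose: 5.65 g × (235 mL / 750 mL) = 1.77 g
sodium thiosulfate: 0.71 g × (235 mL / 750 mL) = 0.222467 g = 222.47 mg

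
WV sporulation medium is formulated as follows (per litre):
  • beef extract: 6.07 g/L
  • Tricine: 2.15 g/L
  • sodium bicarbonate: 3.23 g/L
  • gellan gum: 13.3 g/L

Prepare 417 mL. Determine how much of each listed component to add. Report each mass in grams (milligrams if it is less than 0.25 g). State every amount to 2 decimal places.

Scale factor relative to 1 L: 0.417.
beef extract: 6.07 g/L × 0.417 L = 2.53 g
Tricine: 2.15 g/L × 0.417 L = 0.90 g
sodium bicarbonate: 3.23 g/L × 0.417 L = 1.35 g
gellan gum: 13.3 g/L × 0.417 L = 5.55 g

beef extract 2.53 g; Tricine 0.90 g; sodium bicarbonate 1.35 g; gellan gum 5.55 g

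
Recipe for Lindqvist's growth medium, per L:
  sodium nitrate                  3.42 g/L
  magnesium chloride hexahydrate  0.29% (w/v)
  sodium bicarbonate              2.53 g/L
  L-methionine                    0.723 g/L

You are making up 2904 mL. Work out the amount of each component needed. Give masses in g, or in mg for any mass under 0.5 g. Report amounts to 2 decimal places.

Working volume: 2904 mL = 2.904 L.
sodium nitrate: 3.42 g/L × 2.904 L = 9.93 g
magnesium chloride hexahydrate: 0.29% w/v = 2.9 g/L → 2.9 × 2.904 L = 8.42 g
sodium bicarbonate: 2.53 g/L × 2.904 L = 7.35 g
L-methionine: 0.723 g/L × 2.904 L = 2.10 g

sodium nitrate 9.93 g; magnesium chloride hexahydrate 8.42 g; sodium bicarbonate 7.35 g; L-methionine 2.10 g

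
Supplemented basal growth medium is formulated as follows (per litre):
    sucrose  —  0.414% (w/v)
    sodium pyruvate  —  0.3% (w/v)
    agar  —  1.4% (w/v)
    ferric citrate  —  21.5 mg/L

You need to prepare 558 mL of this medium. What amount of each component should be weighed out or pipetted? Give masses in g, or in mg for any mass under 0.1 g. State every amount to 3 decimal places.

Working volume: 558 mL = 0.558 L.
sucrose: 0.414 g per 100 mL × 558 mL ÷ 100 = 2.310 g
sodium pyruvate: 0.3% w/v = 3 g/L → 3 × 0.558 L = 1.674 g
agar: 1.4% w/v = 14 g/L → 14 × 0.558 L = 7.812 g
ferric citrate: 21.5 mg/L × 0.558 L = 11.997 mg

sucrose 2.310 g; sodium pyruvate 1.674 g; agar 7.812 g; ferric citrate 11.997 mg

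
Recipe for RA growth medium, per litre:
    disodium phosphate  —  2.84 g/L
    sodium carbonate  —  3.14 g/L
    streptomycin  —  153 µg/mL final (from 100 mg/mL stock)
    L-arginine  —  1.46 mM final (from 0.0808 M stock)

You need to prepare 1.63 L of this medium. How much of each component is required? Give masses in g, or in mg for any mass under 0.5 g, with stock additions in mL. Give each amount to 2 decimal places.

Scale factor relative to 1 L: 1.63.
disodium phosphate: 2.84 g/L × 1.63 L = 4.63 g
sodium carbonate: 3.14 g/L × 1.63 L = 5.12 g
streptomycin: V = C2·V2/C1 = 153 µg/mL × 1630 mL ÷ 100000 µg/mL = 2.49 mL
L-arginine: C1V1 = C2V2 → 1.46 mM × 1630 mL ÷ 80.8 mM = 29.45 mL

disodium phosphate 4.63 g; sodium carbonate 5.12 g; streptomycin 2.49 mL; L-arginine 29.45 mL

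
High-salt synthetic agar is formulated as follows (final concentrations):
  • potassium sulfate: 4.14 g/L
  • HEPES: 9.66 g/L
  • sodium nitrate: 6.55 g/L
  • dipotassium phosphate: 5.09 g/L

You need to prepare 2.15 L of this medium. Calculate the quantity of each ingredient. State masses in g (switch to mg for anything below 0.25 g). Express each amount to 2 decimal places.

Working volume: 2.15 L.
potassium sulfate: 4.14 g/L × 2.15 L = 8.90 g
HEPES: 9.66 g/L × 2.15 L = 20.77 g
sodium nitrate: 6.55 g/L × 2.15 L = 14.08 g
dipotassium phosphate: 5.09 g/L × 2.15 L = 10.94 g

potassium sulfate 8.90 g; HEPES 20.77 g; sodium nitrate 14.08 g; dipotassium phosphate 10.94 g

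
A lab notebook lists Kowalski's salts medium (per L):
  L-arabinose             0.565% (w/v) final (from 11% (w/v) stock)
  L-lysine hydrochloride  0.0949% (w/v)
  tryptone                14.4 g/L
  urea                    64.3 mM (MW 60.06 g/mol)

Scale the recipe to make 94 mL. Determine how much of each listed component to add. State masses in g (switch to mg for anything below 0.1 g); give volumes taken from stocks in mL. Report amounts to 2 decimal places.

Scale factor relative to 1 L: 0.094.
L-arabinose: C1V1 = C2V2 → 0.565% ÷ 11% × 94 mL = 4.83 mL
L-lysine hydrochloride: 0.0949% w/v = 0.949 g/L → 0.949 × 0.094 L = 0.089206 g = 89.21 mg
tryptone: 14.4 g/L × 0.094 L = 1.35 g
urea: 64.3 mmol/L × 60.06 g/mol × 0.094 L ÷ 1000 = 0.36 g

L-arabinose 4.83 mL; L-lysine hydrochloride 89.21 mg; tryptone 1.35 g; urea 0.36 g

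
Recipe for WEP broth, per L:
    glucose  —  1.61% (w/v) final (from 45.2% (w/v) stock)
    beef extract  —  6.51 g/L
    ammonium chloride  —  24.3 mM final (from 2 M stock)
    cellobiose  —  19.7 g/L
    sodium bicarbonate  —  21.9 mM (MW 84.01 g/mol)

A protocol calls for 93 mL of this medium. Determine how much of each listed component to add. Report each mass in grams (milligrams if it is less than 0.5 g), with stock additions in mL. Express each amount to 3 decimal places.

glucose 3.313 mL; beef extract 0.605 g; ammonium chloride 1.130 mL; cellobiose 1.832 g; sodium bicarbonate 171.103 mg

Scale factor relative to 1 L: 0.093.
glucose: V = C2·V2/C1 = 1.61% ÷ 45.2% × 93 mL = 3.313 mL
beef extract: 6.51 g/L × 0.093 L = 0.605 g
ammonium chloride: dilute stock: 24.3 mM × 93 mL ÷ 2000 mM = 1.130 mL
cellobiose: 19.7 g/L × 0.093 L = 1.832 g
sodium bicarbonate: 21.9 mmol/L × 84.01 mg/mmol × 0.093 L = 171.103 mg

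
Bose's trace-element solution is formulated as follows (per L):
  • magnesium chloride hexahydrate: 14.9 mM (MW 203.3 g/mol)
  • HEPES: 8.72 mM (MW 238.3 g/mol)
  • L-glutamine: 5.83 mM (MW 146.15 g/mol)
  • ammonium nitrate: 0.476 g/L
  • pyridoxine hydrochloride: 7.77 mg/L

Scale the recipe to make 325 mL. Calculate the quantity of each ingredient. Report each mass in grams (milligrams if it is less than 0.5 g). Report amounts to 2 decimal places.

magnesium chloride hexahydrate 0.98 g; HEPES 0.68 g; L-glutamine 276.92 mg; ammonium nitrate 154.70 mg; pyridoxine hydrochloride 2.53 mg

Scale factor relative to 1 L: 0.325.
magnesium chloride hexahydrate: 14.9 mmol/L × 203.3 g/mol × 0.325 L ÷ 1000 = 0.98 g
HEPES: 8.72 mmol/L × 238.3 g/mol × 0.325 L ÷ 1000 = 0.68 g
L-glutamine: 5.83 mmol/L × 146.15 mg/mmol × 0.325 L = 276.92 mg
ammonium nitrate: 0.476 g/L × 0.325 L = 0.1547 g = 154.70 mg
pyridoxine hydrochloride: 7.77 mg/L × 0.325 L = 2.53 mg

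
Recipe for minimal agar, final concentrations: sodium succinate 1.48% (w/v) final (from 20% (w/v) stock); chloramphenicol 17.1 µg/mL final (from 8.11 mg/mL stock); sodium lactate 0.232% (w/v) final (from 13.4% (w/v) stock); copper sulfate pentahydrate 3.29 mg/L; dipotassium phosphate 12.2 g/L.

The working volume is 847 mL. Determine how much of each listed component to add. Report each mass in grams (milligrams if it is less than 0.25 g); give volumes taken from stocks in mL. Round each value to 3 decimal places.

Working volume: 847 mL = 0.847 L.
sodium succinate: dilute stock: 1.48% ÷ 20% × 847 mL = 62.678 mL
chloramphenicol: C1V1 = C2V2 → 17.1 µg/mL × 847 mL ÷ 8110 µg/mL = 1.786 mL
sodium lactate: C1V1 = C2V2 → 0.232% ÷ 13.4% × 847 mL = 14.664 mL
copper sulfate pentahydrate: 3.29 mg/L × 0.847 L = 2.787 mg
dipotassium phosphate: 12.2 g/L × 0.847 L = 10.333 g

sodium succinate 62.678 mL; chloramphenicol 1.786 mL; sodium lactate 14.664 mL; copper sulfate pentahydrate 2.787 mg; dipotassium phosphate 10.333 g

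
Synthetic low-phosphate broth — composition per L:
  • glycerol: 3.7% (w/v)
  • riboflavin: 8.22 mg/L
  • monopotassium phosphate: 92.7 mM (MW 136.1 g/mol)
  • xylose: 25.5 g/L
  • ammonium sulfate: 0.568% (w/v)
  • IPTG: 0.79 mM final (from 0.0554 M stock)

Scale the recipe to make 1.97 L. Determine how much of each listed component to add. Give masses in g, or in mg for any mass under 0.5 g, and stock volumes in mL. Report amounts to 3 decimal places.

Working volume: 1.97 L.
glycerol: 3.7% w/v = 37 g/L → 37 × 1.97 L = 72.890 g
riboflavin: 8.22 mg/L × 1.97 L = 16.193 mg
monopotassium phosphate: 92.7 mmol/L × 136.1 g/mol × 1.97 L ÷ 1000 = 24.854 g
xylose: 25.5 g/L × 1.97 L = 50.235 g
ammonium sulfate: 0.568% w/v = 5.68 g/L → 5.68 × 1.97 L = 11.190 g
IPTG: C1V1 = C2V2 → 0.79 mM × 1970 mL ÷ 55.4 mM = 28.092 mL

glycerol 72.890 g; riboflavin 16.193 mg; monopotassium phosphate 24.854 g; xylose 50.235 g; ammonium sulfate 11.190 g; IPTG 28.092 mL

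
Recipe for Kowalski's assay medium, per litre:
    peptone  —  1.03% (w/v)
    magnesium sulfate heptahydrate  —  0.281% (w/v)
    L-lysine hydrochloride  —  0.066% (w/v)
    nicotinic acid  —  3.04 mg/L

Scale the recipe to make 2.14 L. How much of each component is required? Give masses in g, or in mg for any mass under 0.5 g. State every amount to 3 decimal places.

peptone 22.042 g; magnesium sulfate heptahydrate 6.013 g; L-lysine hydrochloride 1.412 g; nicotinic acid 6.506 mg

Scale factor relative to 1 L: 2.14.
peptone: 1.03% w/v = 10.3 g/L → 10.3 × 2.14 L = 22.042 g
magnesium sulfate heptahydrate: 0.281 g per 100 mL × 2140 mL ÷ 100 = 6.013 g
L-lysine hydrochloride: 0.066% w/v = 0.66 g/L → 0.66 × 2.14 L = 1.412 g
nicotinic acid: 3.04 mg/L × 2.14 L = 6.506 mg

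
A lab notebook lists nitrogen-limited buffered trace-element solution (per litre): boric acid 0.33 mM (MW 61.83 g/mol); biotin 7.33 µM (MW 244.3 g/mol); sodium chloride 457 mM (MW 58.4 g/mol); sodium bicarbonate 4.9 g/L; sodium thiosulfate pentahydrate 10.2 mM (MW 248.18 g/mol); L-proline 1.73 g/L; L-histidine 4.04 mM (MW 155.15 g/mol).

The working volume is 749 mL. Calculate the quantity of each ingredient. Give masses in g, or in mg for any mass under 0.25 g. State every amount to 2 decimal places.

boric acid 15.28 mg; biotin 1.34 mg; sodium chloride 19.99 g; sodium bicarbonate 3.67 g; sodium thiosulfate pentahydrate 1.90 g; L-proline 1.30 g; L-histidine 0.47 g

Target volume = 749 mL = 0.749 L.
boric acid: 0.33 mmol/L × 61.83 mg/mmol × 0.749 L = 15.28 mg
biotin: 7.33 µmol/L × 244.3 g/mol × 0.749 L ÷ 1000 = 1.34 mg
sodium chloride: 457 mmol/L × 58.4 g/mol × 0.749 L ÷ 1000 = 19.99 g
sodium bicarbonate: 4.9 g/L × 0.749 L = 3.67 g
sodium thiosulfate pentahydrate: 10.2 mmol/L × 248.18 g/mol × 0.749 L ÷ 1000 = 1.90 g
L-proline: 1.73 g/L × 0.749 L = 1.30 g
L-histidine: 4.04 mmol/L × 155.15 g/mol × 0.749 L ÷ 1000 = 0.47 g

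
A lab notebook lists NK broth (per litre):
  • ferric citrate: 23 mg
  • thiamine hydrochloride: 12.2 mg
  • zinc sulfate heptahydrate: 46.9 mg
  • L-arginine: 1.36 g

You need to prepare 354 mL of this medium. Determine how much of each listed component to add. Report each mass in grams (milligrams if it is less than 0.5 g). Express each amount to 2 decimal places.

Scale factor = 354 mL / 1000 mL = 0.354.
ferric citrate: 23 mg × (354 mL / 1000 mL) = 8.14 mg
thiamine hydrochloride: 12.2 mg × (354 mL / 1000 mL) = 4.32 mg
zinc sulfate heptahydrate: 46.9 mg × (354 mL / 1000 mL) = 16.60 mg
L-arginine: 1.36 g × (354 mL / 1000 mL) = 0.48144 g = 481.44 mg

ferric citrate 8.14 mg; thiamine hydrochloride 4.32 mg; zinc sulfate heptahydrate 16.60 mg; L-arginine 481.44 mg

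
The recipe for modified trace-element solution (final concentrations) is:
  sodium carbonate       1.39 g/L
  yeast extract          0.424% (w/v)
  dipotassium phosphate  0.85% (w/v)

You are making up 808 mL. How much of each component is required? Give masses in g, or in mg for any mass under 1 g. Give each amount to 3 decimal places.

Target volume = 808 mL = 0.808 L.
sodium carbonate: 1.39 g/L × 0.808 L = 1.123 g
yeast extract: 0.424% w/v = 4.24 g/L → 4.24 × 0.808 L = 3.426 g
dipotassium phosphate: 0.85% w/v = 8.5 g/L → 8.5 × 0.808 L = 6.868 g

sodium carbonate 1.123 g; yeast extract 3.426 g; dipotassium phosphate 6.868 g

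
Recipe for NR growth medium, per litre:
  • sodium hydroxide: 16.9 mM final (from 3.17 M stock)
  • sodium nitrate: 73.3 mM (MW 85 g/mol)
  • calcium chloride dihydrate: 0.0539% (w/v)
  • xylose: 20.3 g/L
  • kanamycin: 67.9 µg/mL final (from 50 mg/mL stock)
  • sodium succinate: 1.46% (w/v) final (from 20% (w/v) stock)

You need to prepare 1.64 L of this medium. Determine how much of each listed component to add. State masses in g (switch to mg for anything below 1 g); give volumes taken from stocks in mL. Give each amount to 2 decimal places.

sodium hydroxide 8.74 mL; sodium nitrate 10.22 g; calcium chloride dihydrate 883.96 mg; xylose 33.29 g; kanamycin 2.23 mL; sodium succinate 119.72 mL

Working volume: 1.64 L.
sodium hydroxide: C1V1 = C2V2 → 16.9 mM × 1640 mL ÷ 3170 mM = 8.74 mL
sodium nitrate: 73.3 mmol/L × 85 g/mol × 1.64 L ÷ 1000 = 10.22 g
calcium chloride dihydrate: 0.0539 g per 100 mL × 1640 mL ÷ 100 = 0.88396 g = 883.96 mg
xylose: 20.3 g/L × 1.64 L = 33.29 g
kanamycin: C1V1 = C2V2 → 67.9 µg/mL × 1640 mL ÷ 50000 µg/mL = 2.23 mL
sodium succinate: V = C2·V2/C1 = 1.46% ÷ 20% × 1640 mL = 119.72 mL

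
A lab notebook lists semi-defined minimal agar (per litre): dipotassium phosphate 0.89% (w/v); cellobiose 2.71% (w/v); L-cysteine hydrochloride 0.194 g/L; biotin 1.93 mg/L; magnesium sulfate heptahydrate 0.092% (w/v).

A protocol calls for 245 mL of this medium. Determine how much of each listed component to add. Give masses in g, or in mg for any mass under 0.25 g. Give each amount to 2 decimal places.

dipotassium phosphate 2.18 g; cellobiose 6.64 g; L-cysteine hydrochloride 47.53 mg; biotin 0.47 mg; magnesium sulfate heptahydrate 225.40 mg

Working volume: 245 mL = 0.245 L.
dipotassium phosphate: 0.89 g per 100 mL × 245 mL ÷ 100 = 2.18 g
cellobiose: 2.71 g per 100 mL × 245 mL ÷ 100 = 6.64 g
L-cysteine hydrochloride: 0.194 g/L × 0.245 L = 0.04753 g = 47.53 mg
biotin: 1.93 mg/L × 0.245 L = 0.47 mg
magnesium sulfate heptahydrate: 0.092 g per 100 mL × 245 mL ÷ 100 = 0.2254 g = 225.40 mg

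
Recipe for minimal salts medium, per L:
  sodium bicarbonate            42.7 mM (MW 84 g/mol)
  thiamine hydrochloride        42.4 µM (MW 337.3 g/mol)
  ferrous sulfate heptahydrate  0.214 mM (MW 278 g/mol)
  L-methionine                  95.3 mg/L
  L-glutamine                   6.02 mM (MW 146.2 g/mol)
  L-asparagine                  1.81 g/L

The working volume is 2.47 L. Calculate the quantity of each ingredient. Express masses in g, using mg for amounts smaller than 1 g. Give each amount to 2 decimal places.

Scale factor relative to 1 L: 2.47.
sodium bicarbonate: 42.7 mmol/L × 84 g/mol × 2.47 L ÷ 1000 = 8.86 g
thiamine hydrochloride: 42.4 µmol/L × 337.3 g/mol × 2.47 L ÷ 1000 = 35.32 mg
ferrous sulfate heptahydrate: 0.214 mmol/L × 278 mg/mmol × 2.47 L = 146.95 mg
L-methionine: 95.3 mg/L × 2.47 L = 235.39 mg
L-glutamine: 6.02 mmol/L × 146.2 g/mol × 2.47 L ÷ 1000 = 2.17 g
L-asparagine: 1.81 g/L × 2.47 L = 4.47 g

sodium bicarbonate 8.86 g; thiamine hydrochloride 35.32 mg; ferrous sulfate heptahydrate 146.95 mg; L-methionine 235.39 mg; L-glutamine 2.17 g; L-asparagine 4.47 g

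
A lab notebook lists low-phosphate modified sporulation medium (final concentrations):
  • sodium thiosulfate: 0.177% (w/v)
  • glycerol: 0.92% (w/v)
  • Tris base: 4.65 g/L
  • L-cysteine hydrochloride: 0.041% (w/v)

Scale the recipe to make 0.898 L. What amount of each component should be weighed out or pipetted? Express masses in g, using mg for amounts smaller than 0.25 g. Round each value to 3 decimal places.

Working volume: 0.898 L.
sodium thiosulfate: 0.177 g per 100 mL × 898 mL ÷ 100 = 1.589 g
glycerol: 0.92% w/v = 9.2 g/L → 9.2 × 0.898 L = 8.262 g
Tris base: 4.65 g/L × 0.898 L = 4.176 g
L-cysteine hydrochloride: 0.041% w/v = 0.41 g/L → 0.41 × 0.898 L = 0.368 g

sodium thiosulfate 1.589 g; glycerol 8.262 g; Tris base 4.176 g; L-cysteine hydrochloride 0.368 g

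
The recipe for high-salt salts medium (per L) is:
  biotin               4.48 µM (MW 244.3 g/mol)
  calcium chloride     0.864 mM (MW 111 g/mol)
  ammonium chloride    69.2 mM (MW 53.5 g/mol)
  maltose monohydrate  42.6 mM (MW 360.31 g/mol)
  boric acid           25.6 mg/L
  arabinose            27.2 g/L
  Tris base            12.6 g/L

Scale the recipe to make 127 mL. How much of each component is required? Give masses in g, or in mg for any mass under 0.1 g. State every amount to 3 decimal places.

biotin 0.139 mg; calcium chloride 12.180 mg; ammonium chloride 0.470 g; maltose monohydrate 1.949 g; boric acid 3.251 mg; arabinose 3.454 g; Tris base 1.600 g

Scale factor relative to 1 L: 0.127.
biotin: 4.48 µmol/L × 244.3 g/mol × 0.127 L ÷ 1000 = 0.139 mg
calcium chloride: 0.864 mmol/L × 111 mg/mmol × 0.127 L = 12.180 mg
ammonium chloride: 69.2 mmol/L × 53.5 g/mol × 0.127 L ÷ 1000 = 0.470 g
maltose monohydrate: 42.6 mmol/L × 360.31 g/mol × 0.127 L ÷ 1000 = 1.949 g
boric acid: 25.6 mg/L × 0.127 L = 3.251 mg
arabinose: 27.2 g/L × 0.127 L = 3.454 g
Tris base: 12.6 g/L × 0.127 L = 1.600 g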